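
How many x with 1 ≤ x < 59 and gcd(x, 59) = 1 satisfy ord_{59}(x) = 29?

28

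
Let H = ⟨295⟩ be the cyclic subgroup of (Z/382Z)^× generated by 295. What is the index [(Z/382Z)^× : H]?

The order of 295 must divide φ(382) = φ(2)·φ(191) = 1·190 = 190 = 2 · 5 · 19.
Divisors of 190: 1, 2, 5, 10, 19, 38, 95, 190.
Evaluate successive powers at the divisors of 190:
295^1 ≡ 295
295^2 ≡ 311
295^5 ≡ 351
295^10 ≡ 197
295^19 ≡ 375
295^38 ≡ 49
295^95 ≡ 1
Thus |⟨295⟩| = ord(295) = 95.
[(Z/382Z)^× : ⟨295⟩] = 190/95 = 2.

2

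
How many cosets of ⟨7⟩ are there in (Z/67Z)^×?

ord(7) | φ(67) = 67 − 1 = 66 = 2 · 3 · 11.
Divisors of 66: 1, 2, 3, 6, 11, 22, 33, 66.
Compute 7^d (mod 67) for the divisors d until we hit 1:
7^1 ≡ 7 (mod 67)
7^2 ≡ 49 (mod 67)
7^3 ≡ 8 (mod 67)
7^6 ≡ 64 (mod 67)
7^11 ≡ 30 (mod 67)
7^22 ≡ 29 (mod 67)
7^33 ≡ 66 (mod 67)
7^66 ≡ 1 (mod 67) ✓
So ord_67(7) = 66, hence |⟨7⟩| = 66.
The index is φ(67) / ord(7) = 66 / 66 = 1.

1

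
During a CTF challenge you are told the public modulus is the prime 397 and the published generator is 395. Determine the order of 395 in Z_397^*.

44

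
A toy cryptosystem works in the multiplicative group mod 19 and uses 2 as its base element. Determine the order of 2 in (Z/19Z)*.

By Lagrange's theorem, ord_19(2) divides φ(19) = 19 − 1 = 18 = 2 · 3^2.
Divisors of 18: 1, 2, 3, 6, 9, 18.
Compute 2^d (mod 19) for the divisors d until we hit 1:
2^1 ≡ 2 (mod 19)
2^2 ≡ 4 (mod 19)
2^3 ≡ 8 (mod 19)
2^6 ≡ 7 (mod 19)
2^9 ≡ 18 (mod 19)
2^18 ≡ 1 (mod 19) ✓
Therefore the multiplicative order of 2 modulo 19 is 18.

18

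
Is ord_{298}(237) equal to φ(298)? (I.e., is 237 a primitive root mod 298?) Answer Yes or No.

No

φ(298) = φ(2)·φ(149) = 1·148 = 148 = 2^2 · 37.
237 is a primitive root mod 298 iff 237^(φ(298)/q) ≢ 1 for every prime q | φ(298), i.e. q ∈ {2, 37}.
237^74 ≡ 1 (mod 298)  [q = 2: ≡ 1 ✗]
237^4 ≡ 165 (mod 298)  [q = 37: ≢ 1 ✓]
Since 237^74 ≡ 1, the order of 237 divides 74 < 148, so 237 is not a primitive root.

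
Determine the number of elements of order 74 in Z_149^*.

φ(149) = 149 − 1 = 148 = 2^2 · 37.
(Z/149Z)^× is cyclic (|G| = 148); a cyclic group of order m has exactly φ(d) elements of each order d | m, and none otherwise.
74 = 2 · 37 divides 148, and φ(74) = 36.

36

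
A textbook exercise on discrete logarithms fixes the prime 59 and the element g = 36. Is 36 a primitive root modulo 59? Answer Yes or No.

φ(59) = 59 − 1 = 58 = 2 · 29.
It suffices to check that the order of 36 is not a proper divisor of 58: compute 36^(58/q) for q ∈ {2, 29}.
36^29 ≡ 1 (mod 59)  [q = 2: ≡ 1 ✗]
36^2 ≡ 57 (mod 59)  [q = 29: ≢ 1 ✓]
36^29 ≡ 1 shows ord(36) | 29, strictly less than φ(59); not a primitive root.

No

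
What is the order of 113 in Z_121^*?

Since 113 ∈ (Z/121Z)^×, its order divides φ(121) = φ(11^2) = 11·(11−1) = 110 = 2 · 5 · 11.
Divisors of 110: 1, 2, 5, 10, 11, 22, 55, 110.
Check 113^d mod 121 for each divisor in increasing order:
113^1 ≡ 113 (mod 121)
113^2 ≡ 64 (mod 121)
113^5 ≡ 23 (mod 121)
113^10 ≡ 45 (mod 121)
113^11 ≡ 3 (mod 121)
113^22 ≡ 9 (mod 121)
113^55 ≡ 1 (mod 121) ✓
So ord_121(113) = 55.

55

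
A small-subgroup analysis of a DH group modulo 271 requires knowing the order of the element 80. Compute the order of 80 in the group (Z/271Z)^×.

45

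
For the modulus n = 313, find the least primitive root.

10

φ(313) = 313 − 1 = 312 = 2^3 · 3 · 13.
g is a primitive root iff g^(312/q) ≢ 1 (mod 313) for each prime q ∈ {2, 3, 13}.
g = 2: 2^156 ≡ 1 — hits 1, so not a primitive root.
g = 3: 3^156 ≡ 1 — hits 1, so not a primitive root.
g = 4: 4^156 ≡ 1 — hits 1, so not a primitive root.
g = 5: 5^156 ≡ 312; 5^104 ≡ 1 — hits 1, so not a primitive root.
g = 6: 6^156 ≡ 1 — hits 1, so not a primitive root.
g = 7: 7^156 ≡ 312; 7^104 ≡ 1 — hits 1, so not a primitive root.
g = 8: 8^156 ≡ 1 — hits 1, so not a primitive root.
g = 9: 9^156 ≡ 1 — hits 1, so not a primitive root.
g = 10: 10^156 ≡ 312; 10^104 ≡ 214; 10^24 ≡ 103 — none is 1, so 10 is a primitive root.
So 10 is the smallest generator of (Z/313Z)^×.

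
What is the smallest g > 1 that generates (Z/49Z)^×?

3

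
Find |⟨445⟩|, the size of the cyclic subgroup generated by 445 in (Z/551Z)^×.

84

ord(445) | φ(551) = φ(19·29) = (19−1)·(29−1) = 18·28 = 504 = 2^3 · 3^2 · 7.
Divisors of 504: 1, 2, 3, 4, 6, 7, 8, 9, 12, 14, 18, 21, 24, 28, 36, 42, 56, 63, 72, 84, 126, 168, 252, 504.
Check 445^d mod 551 for each divisor in increasing order:
445^1 ≡ 445 (mod 551)
445^2 ≡ 216 (mod 551)
445^3 ≡ 246 (mod 551)
445^4 ≡ 372 (mod 551)
445^6 ≡ 457 (mod 551)
445^7 ≡ 46 (mod 551)
445^8 ≡ 83 (mod 551)
445^9 ≡ 18 (mod 551)
445^12 ≡ 20 (mod 551)
445^14 ≡ 463 (mod 551)
445^18 ≡ 324 (mod 551)
445^21 ≡ 360 (mod 551)
445^24 ≡ 400 (mod 551)
445^28 ≡ 30 (mod 551)
445^36 ≡ 286 (mod 551)
445^42 ≡ 115 (mod 551)
445^56 ≡ 349 (mod 551)
445^63 ≡ 75 (mod 551)
445^72 ≡ 248 (mod 551)
445^84 ≡ 1 (mod 551) ✓
Therefore the multiplicative order of 445 modulo 551 is 84.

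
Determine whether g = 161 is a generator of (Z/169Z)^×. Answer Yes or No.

φ(169) = φ(13^2) = 13·(13−1) = 156 = 2^2 · 3 · 13.
An element g generates (Z/169Z)^× iff g^(156/q) ≢ 1 (mod 169) for each prime q ∈ {2, 3, 13}.
161^78 ≡ 168 (mod 169)  [q = 2: ≢ 1 ✓]
161^52 ≡ 1 (mod 169)  [q = 3: ≡ 1 ✗]
161^12 ≡ 118 (mod 169)  [q = 13: ≢ 1 ✓]
Since 161^52 ≡ 1, the order of 161 divides 52 < 156, so 161 is not a primitive root.

No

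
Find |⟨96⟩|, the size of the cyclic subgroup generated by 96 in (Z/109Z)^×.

108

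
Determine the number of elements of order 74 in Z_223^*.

36

φ(223) = 223 − 1 = 222 = 2 · 3 · 37.
(Z/223Z)^× is cyclic (|G| = 222); a cyclic group of order m has exactly φ(d) elements of each order d | m, and none otherwise.
74 = 2 · 37 divides 222, and φ(74) = 36.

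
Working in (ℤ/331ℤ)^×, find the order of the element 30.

165

By Lagrange's theorem, ord_331(30) divides φ(331) = 331 − 1 = 330 = 2 · 3 · 5 · 11.
Divisors of 330: 1, 2, 3, 5, 6, 10, 11, 15, 22, 30, 33, 55, 66, 110, 165, 330.
Check 30^d mod 331 for each divisor in increasing order:
30^1 ≡ 30
30^2 ≡ 238
30^3 ≡ 189
30^5 ≡ 297
30^6 ≡ 304
30^10 ≡ 163
30^11 ≡ 256
30^15 ≡ 85
30^22 ≡ 329
30^30 ≡ 274
30^33 ≡ 150
30^55 ≡ 31
30^66 ≡ 323
30^110 ≡ 299
30^165 ≡ 1
So ord_331(30) = 165.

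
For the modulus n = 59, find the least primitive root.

φ(59) = 59 − 1 = 58 = 2 · 29.
g is a primitive root iff g^(58/q) ≢ 1 (mod 59) for each prime q ∈ {2, 29}.
g = 2: 2^29 ≡ 58; 2^2 ≡ 4 — none is 1, so 2 is a primitive root.
The smallest primitive root modulo 59 is 2.

2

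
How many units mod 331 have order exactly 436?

0

φ(331) = 331 − 1 = 330 = 2 · 3 · 5 · 11.
In a cyclic group of order 330, there are φ(d) elements of order d for each divisor d of 330, and zero for non-divisors.
Since 436 ∤ 330, the count is 0.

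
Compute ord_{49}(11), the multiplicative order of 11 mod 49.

The order of 11 must divide φ(49) = φ(7^2) = 7·(7−1) = 42 = 2 · 3 · 7.
Divisors of 42: 1, 2, 3, 6, 7, 14, 21, 42.
Evaluate successive powers at the divisors of 42:
11^1 ≡ 11
11^2 ≡ 23
11^3 ≡ 8
11^6 ≡ 15
11^7 ≡ 18
11^14 ≡ 30
11^21 ≡ 1
The smallest such exponent is 21, so the order of 11 is 21.

21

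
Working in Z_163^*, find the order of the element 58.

3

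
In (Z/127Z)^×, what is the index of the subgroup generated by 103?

14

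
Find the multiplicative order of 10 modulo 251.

ord(10) | φ(251) = 251 − 1 = 250 = 2 · 5^3.
Divisors of 250: 1, 2, 5, 10, 25, 50, 125, 250.
Test each divisor d:
10^1 ≡ 10 (mod 251)
10^2 ≡ 100 (mod 251)
10^5 ≡ 102 (mod 251)
10^10 ≡ 113 (mod 251)
10^25 ≡ 250 (mod 251)
10^50 ≡ 1 (mod 251) ✓
The smallest such exponent is 50, so the order of 10 is 50.

50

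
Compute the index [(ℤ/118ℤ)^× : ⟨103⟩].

1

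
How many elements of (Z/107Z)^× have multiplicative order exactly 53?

φ(107) = 107 − 1 = 106 = 2 · 53.
(Z/107Z)^× is cyclic (|G| = 106); a cyclic group of order m has exactly φ(d) elements of each order d | m, and none otherwise.
53 | 106, and φ(53) = 53 − 1 = 52.

52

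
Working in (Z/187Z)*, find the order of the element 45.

ord(45) | φ(187) = φ(11·17) = (11−1)·(17−1) = 10·16 = 160 = 2^5 · 5.
Divisors of 160: 1, 2, 4, 5, 8, 10, 16, 20, 32, 40, 80, 160.
Evaluate successive powers at the divisors of 160:
45^1 ≡ 45
45^2 ≡ 155
45^4 ≡ 89
45^5 ≡ 78
45^8 ≡ 67
45^10 ≡ 100
45^16 ≡ 1
So ord_187(45) = 16.

16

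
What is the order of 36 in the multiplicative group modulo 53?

Since 36 ∈ (Z/53Z)^×, its order divides φ(53) = 53 − 1 = 52 = 2^2 · 13.
Divisors of 52: 1, 2, 4, 13, 26, 52.
Test each divisor d:
36^1 ≡ 36 (mod 53)
36^2 ≡ 24 (mod 53)
36^4 ≡ 46 (mod 53)
36^13 ≡ 1 (mod 53) ✓
The smallest such exponent is 13, so the order of 36 is 13.

13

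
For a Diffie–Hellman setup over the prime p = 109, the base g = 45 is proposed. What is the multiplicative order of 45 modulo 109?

ord(45) | φ(109) = 109 − 1 = 108 = 2^2 · 3^3.
Divisors of 108: 1, 2, 3, 4, 6, 9, 12, 18, 27, 36, 54, 108.
Test each divisor d:
45^1 ≡ 45 (mod 109)
45^2 ≡ 63 (mod 109)
45^3 ≡ 1 (mod 109) ✓
Hence ord(45) = 3.

3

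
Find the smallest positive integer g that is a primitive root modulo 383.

5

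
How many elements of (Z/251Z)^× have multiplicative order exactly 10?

φ(251) = 251 − 1 = 250 = 2 · 5^3.
Since (Z/251Z)^× is cyclic of order 250, the number of elements of order d is φ(d) when d | 250 and 0 otherwise.
10 = 2 · 5 divides 250, and φ(10) = 4.

4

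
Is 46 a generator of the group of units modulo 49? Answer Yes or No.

No

φ(49) = φ(7^2) = 7·(7−1) = 42 = 2 · 3 · 7.
46 is a primitive root mod 49 iff 46^(φ(49)/q) ≢ 1 for every prime q | φ(49), i.e. q ∈ {2, 3, 7}.
46^21 ≡ 1 (mod 49)  [q = 2: ≡ 1 ✗]
46^14 ≡ 30 (mod 49)  [q = 3: ≢ 1 ✓]
46^6 ≡ 43 (mod 49)  [q = 7: ≢ 1 ✓]
46^21 ≡ 1 shows ord(46) | 21, strictly less than φ(49); not a primitive root.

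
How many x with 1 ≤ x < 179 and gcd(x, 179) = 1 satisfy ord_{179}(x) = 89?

88

φ(179) = 179 − 1 = 178 = 2 · 89.
(Z/179Z)^× is cyclic (|G| = 178); a cyclic group of order m has exactly φ(d) elements of each order d | m, and none otherwise.
89 | 178, and φ(89) = 89 − 1 = 88.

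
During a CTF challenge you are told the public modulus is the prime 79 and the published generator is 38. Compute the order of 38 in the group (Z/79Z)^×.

13

Since 38 ∈ (Z/79Z)^×, its order divides φ(79) = 79 − 1 = 78 = 2 · 3 · 13.
Divisors of 78: 1, 2, 3, 6, 13, 26, 39, 78.
Compute 38^d (mod 79) for the divisors d until we hit 1:
38^1 ≡ 38
38^2 ≡ 22
38^3 ≡ 46
38^6 ≡ 62
38^13 ≡ 1
So ord_79(38) = 13.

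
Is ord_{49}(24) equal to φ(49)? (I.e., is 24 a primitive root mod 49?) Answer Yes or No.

φ(49) = φ(7^2) = 7·(7−1) = 42 = 2 · 3 · 7.
It suffices to check that the order of 24 is not a proper divisor of 42: compute 24^(42/q) for q ∈ {2, 3, 7}.
24^21 ≡ 48 (mod 49)  [q = 2: ≢ 1 ✓]
24^14 ≡ 30 (mod 49)  [q = 3: ≢ 1 ✓]
24^6 ≡ 36 (mod 49)  [q = 7: ≢ 1 ✓]
All checks pass, so 24 has order 42 and is a primitive root modulo 49.

Yes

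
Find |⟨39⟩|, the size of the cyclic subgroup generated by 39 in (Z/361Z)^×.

19

ord(39) | φ(361) = φ(19^2) = 19·(19−1) = 342 = 2 · 3^2 · 19.
Divisors of 342: 1, 2, 3, 6, 9, 18, 19, 38, 57, 114, 171, 342.
Evaluate successive powers at the divisors of 342:
39^1 ≡ 39
39^2 ≡ 77
39^3 ≡ 115
39^6 ≡ 229
39^9 ≡ 343
39^18 ≡ 324
39^19 ≡ 1
Hence ord(39) = 19.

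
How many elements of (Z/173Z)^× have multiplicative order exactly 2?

1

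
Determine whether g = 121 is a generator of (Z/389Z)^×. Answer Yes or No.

No

φ(389) = 389 − 1 = 388 = 2^2 · 97.
Test 121^(388/q) mod 389 for each prime factor q of 388:
121^194 ≡ 1 (mod 389)  [q = 2: ≡ 1 ✗]
121^4 ≡ 42 (mod 389)  [q = 97: ≢ 1 ✓]
The check at q = 2 fails, so 121 generates a proper subgroup.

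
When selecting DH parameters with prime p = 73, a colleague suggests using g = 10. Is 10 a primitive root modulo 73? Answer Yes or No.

No

φ(73) = 73 − 1 = 72 = 2^3 · 3^2.
An element g generates (Z/73Z)^× iff g^(72/q) ≢ 1 (mod 73) for each prime q ∈ {2, 3}.
10^36 ≡ 72 (mod 73)  [q = 2: ≢ 1 ✓]
10^24 ≡ 1 (mod 73)  [q = 3: ≡ 1 ✗]
The check at q = 3 fails, so 10 generates a proper subgroup.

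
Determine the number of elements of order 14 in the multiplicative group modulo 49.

6

φ(49) = φ(7^2) = 7·(7−1) = 42 = 2 · 3 · 7.
In a cyclic group of order 42, there are φ(d) elements of order d for each divisor d of 42, and zero for non-divisors.
14 = 2 · 7 divides 42, and φ(14) = 6.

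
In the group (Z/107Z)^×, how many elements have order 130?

0

φ(107) = 107 − 1 = 106 = 2 · 53.
In a cyclic group of order 106, there are φ(d) elements of order d for each divisor d of 106, and zero for non-divisors.
Since 130 ∤ 106, the count is 0.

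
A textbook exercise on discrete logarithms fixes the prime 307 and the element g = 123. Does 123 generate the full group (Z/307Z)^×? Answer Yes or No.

Yes

φ(307) = 307 − 1 = 306 = 2 · 3^2 · 17.
Test 123^(306/q) mod 307 for each prime factor q of 306:
123^153 ≡ 306 (mod 307)  [q = 2: ≢ 1 ✓]
123^102 ≡ 17 (mod 307)  [q = 3: ≢ 1 ✓]
123^18 ≡ 235 (mod 307)  [q = 17: ≢ 1 ✓]
Every test exponent gives a nontrivial residue, hence 123 generates the full group.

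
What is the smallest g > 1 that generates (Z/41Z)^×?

φ(41) = 41 − 1 = 40 = 2^3 · 5.
g is a primitive root iff g^(40/q) ≢ 1 (mod 41) for each prime q ∈ {2, 5}.
g = 2: 2^20 ≡ 1 — hits 1, so not a primitive root.
g = 3: 3^20 ≡ 40; 3^8 ≡ 1 — hits 1, so not a primitive root.
g = 4: 4^20 ≡ 1 — hits 1, so not a primitive root.
g = 5: 5^20 ≡ 1 — hits 1, so not a primitive root.
g = 6: 6^20 ≡ 40; 6^8 ≡ 10 — none is 1, so 6 is a primitive root.
Hence the least primitive root of 41 is 6.

6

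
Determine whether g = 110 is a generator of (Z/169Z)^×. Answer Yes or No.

φ(169) = φ(13^2) = 13·(13−1) = 156 = 2^2 · 3 · 13.
110 is a primitive root mod 169 iff 110^(φ(169)/q) ≢ 1 for every prime q | φ(169), i.e. q ∈ {2, 3, 13}.
110^78 ≡ 168 (mod 169)  [q = 2: ≢ 1 ✓]
110^52 ≡ 22 (mod 169)  [q = 3: ≢ 1 ✓]
110^12 ≡ 14 (mod 169)  [q = 13: ≢ 1 ✓]
All checks pass, so 110 has order 156 and is a primitive root modulo 169.

Yes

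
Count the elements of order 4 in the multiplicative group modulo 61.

φ(61) = 61 − 1 = 60 = 2^2 · 3 · 5.
In a cyclic group of order 60, there are φ(d) elements of order d for each divisor d of 60, and zero for non-divisors.
4 = 2^2 divides 60, and φ(4) = 2.

2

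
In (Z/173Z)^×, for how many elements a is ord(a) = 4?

φ(173) = 173 − 1 = 172 = 2^2 · 43.
Since (Z/173Z)^× is cyclic of order 172, the number of elements of order d is φ(d) when d | 172 and 0 otherwise.
4 = 2^2 divides 172, and φ(4) = 2.

2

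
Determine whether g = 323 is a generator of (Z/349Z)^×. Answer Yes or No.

φ(349) = 349 − 1 = 348 = 2^2 · 3 · 29.
Test 323^(348/q) mod 349 for each prime factor q of 348:
323^174 ≡ 1 (mod 349)  [q = 2: ≡ 1 ✗]
323^116 ≡ 122 (mod 349)  [q = 3: ≢ 1 ✓]
323^12 ≡ 274 (mod 349)  [q = 29: ≢ 1 ✓]
Since 323^174 ≡ 1, the order of 323 divides 174 < 348, so 323 is not a primitive root.

No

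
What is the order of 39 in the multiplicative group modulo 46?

Since 39 ∈ (Z/46Z)^×, its order divides φ(46) = φ(2)·φ(23) = 1·22 = 22 = 2 · 11.
Divisors of 22: 1, 2, 11, 22.
Evaluate successive powers at the divisors of 22:
39^1 ≡ 39 (mod 46)
39^2 ≡ 3 (mod 46)
39^11 ≡ 1 (mod 46) ✓
Hence ord(39) = 11.

11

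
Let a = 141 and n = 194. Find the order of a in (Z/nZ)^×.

48

The order of 141 must divide φ(194) = φ(2)·φ(97) = 1·96 = 96 = 2^5 · 3.
Divisors of 96: 1, 2, 3, 4, 6, 8, 12, 16, 24, 32, 48, 96.
Evaluate successive powers at the divisors of 96:
141^1 ≡ 141 (mod 194)
141^2 ≡ 93 (mod 194)
141^3 ≡ 115 (mod 194)
141^4 ≡ 113 (mod 194)
141^6 ≡ 33 (mod 194)
141^8 ≡ 159 (mod 194)
141^12 ≡ 119 (mod 194)
141^16 ≡ 61 (mod 194)
141^24 ≡ 193 (mod 194)
141^32 ≡ 35 (mod 194)
141^48 ≡ 1 (mod 194) ✓
The smallest such exponent is 48, so the order of 141 is 48.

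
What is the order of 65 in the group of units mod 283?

By Lagrange's theorem, ord_283(65) divides φ(283) = 283 − 1 = 282 = 2 · 3 · 47.
Divisors of 282: 1, 2, 3, 6, 47, 94, 141, 282.
Evaluate successive powers at the divisors of 282:
65^1 ≡ 65
65^2 ≡ 263
65^3 ≡ 115
65^6 ≡ 207
65^47 ≡ 239
65^94 ≡ 238
65^141 ≡ 282
65^282 ≡ 1
Hence ord(65) = 282.

282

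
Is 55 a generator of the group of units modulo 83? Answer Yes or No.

φ(83) = 83 − 1 = 82 = 2 · 41.
It suffices to check that the order of 55 is not a proper divisor of 82: compute 55^(82/q) for q ∈ {2, 41}.
55^41 ≡ 82 (mod 83)  [q = 2: ≢ 1 ✓]
55^2 ≡ 37 (mod 83)  [q = 41: ≢ 1 ✓]
None equal 1, so ord_83(55) = 82: 55 is a primitive root.

Yes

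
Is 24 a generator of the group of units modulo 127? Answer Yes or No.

φ(127) = 127 − 1 = 126 = 2 · 3^2 · 7.
24 is a primitive root mod 127 iff 24^(φ(127)/q) ≢ 1 for every prime q | φ(127), i.e. q ∈ {2, 3, 7}.
24^63 ≡ 126 (mod 127)  [q = 2: ≢ 1 ✓]
24^42 ≡ 107 (mod 127)  [q = 3: ≢ 1 ✓]
24^18 ≡ 1 (mod 127)  [q = 7: ≡ 1 ✗]
The check at q = 7 fails, so 24 generates a proper subgroup.

No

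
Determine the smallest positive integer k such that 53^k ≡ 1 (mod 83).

The order of 53 must divide φ(83) = 83 − 1 = 82 = 2 · 41.
Divisors of 82: 1, 2, 41, 82.
Evaluate successive powers at the divisors of 82:
53^1 ≡ 53 (mod 83)
53^2 ≡ 70 (mod 83)
53^41 ≡ 82 (mod 83)
53^82 ≡ 1 (mod 83) ✓
So ord_83(53) = 82.

82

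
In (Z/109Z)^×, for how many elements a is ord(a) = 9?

φ(109) = 109 − 1 = 108 = 2^2 · 3^3.
(Z/109Z)^× is cyclic (|G| = 108); a cyclic group of order m has exactly φ(d) elements of each order d | m, and none otherwise.
9 = 3^2 divides 108, and φ(9) = 6.

6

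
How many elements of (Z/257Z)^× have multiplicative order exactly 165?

φ(257) = 257 − 1 = 256 = 2^8.
(Z/257Z)^× is cyclic (|G| = 256); a cyclic group of order m has exactly φ(d) elements of each order d | m, and none otherwise.
165 does not divide 256, so no element of (Z/257Z)^× has order 165.

0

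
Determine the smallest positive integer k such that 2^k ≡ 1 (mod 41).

20

ord(2) | φ(41) = 41 − 1 = 40 = 2^3 · 5.
Divisors of 40: 1, 2, 4, 5, 8, 10, 20, 40.
Compute 2^d (mod 41) for the divisors d until we hit 1:
2^1 ≡ 2 (mod 41)
2^2 ≡ 4 (mod 41)
2^4 ≡ 16 (mod 41)
2^5 ≡ 32 (mod 41)
2^8 ≡ 10 (mod 41)
2^10 ≡ 40 (mod 41)
2^20 ≡ 1 (mod 41) ✓
Therefore the multiplicative order of 2 modulo 41 is 20.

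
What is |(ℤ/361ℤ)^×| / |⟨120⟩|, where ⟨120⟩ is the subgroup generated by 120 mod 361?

2

Since 120 ∈ (Z/361Z)^×, its order divides φ(361) = φ(19^2) = 19·(19−1) = 342 = 2 · 3^2 · 19.
Divisors of 342: 1, 2, 3, 6, 9, 18, 19, 38, 57, 114, 171, 342.
Check 120^d mod 361 for each divisor in increasing order:
120^1 ≡ 120
120^2 ≡ 321
120^3 ≡ 254
120^6 ≡ 258
120^9 ≡ 191
120^18 ≡ 20
120^19 ≡ 234
120^38 ≡ 245
120^57 ≡ 292
120^114 ≡ 68
120^171 ≡ 1
The order of 120 is 171, so the subgroup it generates has 171 elements.
Index = |(Z/361Z)^×| / |⟨120⟩| = 342 / 171 = 2.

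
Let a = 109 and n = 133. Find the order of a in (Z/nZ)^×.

By Lagrange's theorem, ord_133(109) divides φ(133) = φ(7·19) = (7−1)·(19−1) = 6·18 = 108 = 2^2 · 3^3.
Divisors of 108: 1, 2, 3, 4, 6, 9, 12, 18, 27, 36, 54, 108.
Compute 109^d (mod 133) for the divisors d until we hit 1:
109^1 ≡ 109 (mod 133)
109^2 ≡ 44 (mod 133)
109^3 ≡ 8 (mod 133)
109^4 ≡ 74 (mod 133)
109^6 ≡ 64 (mod 133)
109^9 ≡ 113 (mod 133)
109^12 ≡ 106 (mod 133)
109^18 ≡ 1 (mod 133) ✓
Hence ord(109) = 18.

18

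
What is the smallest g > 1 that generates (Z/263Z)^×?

5

φ(263) = 263 − 1 = 262 = 2 · 131.
g is a primitive root iff g^(262/q) ≢ 1 (mod 263) for each prime q ∈ {2, 131}.
g = 2: 2^131 ≡ 1 — hits 1, so not a primitive root.
g = 3: 3^131 ≡ 1 — hits 1, so not a primitive root.
g = 4: 4^131 ≡ 1 — hits 1, so not a primitive root.
g = 5: 5^131 ≡ 262; 5^2 ≡ 25 — none is 1, so 5 is a primitive root.
The smallest primitive root modulo 263 is 5.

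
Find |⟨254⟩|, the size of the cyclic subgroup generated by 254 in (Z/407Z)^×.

36

Since 254 ∈ (Z/407Z)^×, its order divides φ(407) = φ(11·37) = (11−1)·(37−1) = 10·36 = 360 = 2^3 · 3^2 · 5.
Divisors of 360: 1, 2, 3, 4, 5, 6, 8, 9, 10, 12, 15, 18, 20, 24, 30, 36, 40, 45, 60, 72, 90, 120, 180, 360.
Check 254^d mod 407 for each divisor in increasing order:
254^1 ≡ 254 (mod 407)
254^2 ≡ 210 (mod 407)
254^3 ≡ 23 (mod 407)
254^4 ≡ 144 (mod 407)
254^5 ≡ 353 (mod 407)
254^6 ≡ 122 (mod 407)
254^8 ≡ 386 (mod 407)
254^9 ≡ 364 (mod 407)
254^10 ≡ 67 (mod 407)
254^12 ≡ 232 (mod 407)
254^15 ≡ 45 (mod 407)
254^18 ≡ 221 (mod 407)
254^20 ≡ 12 (mod 407)
254^24 ≡ 100 (mod 407)
254^30 ≡ 397 (mod 407)
254^36 ≡ 1 (mod 407) ✓
The smallest such exponent is 36, so the order of 254 is 36.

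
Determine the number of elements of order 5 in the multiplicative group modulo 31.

4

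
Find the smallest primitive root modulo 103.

5

φ(103) = 103 − 1 = 102 = 2 · 3 · 17.
Test candidates g = 2, 3, … against the prime factors q ∈ {2, 3, 17} of φ(103): g is a generator iff g^(102/q) ≢ 1 for every such q.
g = 2: 2^51 ≡ 1 — hits 1, so not a primitive root.
g = 3: 3^51 ≡ 102; 3^34 ≡ 1 — hits 1, so not a primitive root.
g = 4: 4^51 ≡ 1 — hits 1, so not a primitive root.
g = 5: 5^51 ≡ 102; 5^34 ≡ 56; 5^6 ≡ 72 — none is 1, so 5 is a primitive root.
Hence the least primitive root of 103 is 5.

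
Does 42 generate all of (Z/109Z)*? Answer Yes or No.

Yes

φ(109) = 109 − 1 = 108 = 2^2 · 3^3.
Test 42^(108/q) mod 109 for each prime factor q of 108:
42^54 ≡ 108 (mod 109)  [q = 2: ≢ 1 ✓]
42^36 ≡ 45 (mod 109)  [q = 3: ≢ 1 ✓]
Every test exponent gives a nontrivial residue, hence 42 generates the full group.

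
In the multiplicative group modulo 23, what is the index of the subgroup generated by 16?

2

Since 16 ∈ (Z/23Z)^×, its order divides φ(23) = 23 − 1 = 22 = 2 · 11.
Divisors of 22: 1, 2, 11, 22.
Test each divisor d:
16^1 ≡ 16 (mod 23)
16^2 ≡ 3 (mod 23)
16^11 ≡ 1 (mod 23) ✓
Thus |⟨16⟩| = ord(16) = 11.
The index is φ(23) / ord(16) = 22 / 11 = 2.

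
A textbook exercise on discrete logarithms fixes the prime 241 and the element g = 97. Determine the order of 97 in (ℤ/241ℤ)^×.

60

ord(97) | φ(241) = 241 − 1 = 240 = 2^4 · 3 · 5.
Divisors of 240: 1, 2, 3, 4, 5, 6, 8, 10, 12, 15, 16, 20, 24, 30, 40, 48, 60, 80, 120, 240.
Check 97^d mod 241 for each divisor in increasing order:
97^1 ≡ 97 (mod 241)
97^2 ≡ 10 (mod 241)
97^3 ≡ 6 (mod 241)
97^4 ≡ 100 (mod 241)
97^5 ≡ 60 (mod 241)
97^6 ≡ 36 (mod 241)
97^8 ≡ 119 (mod 241)
97^10 ≡ 226 (mod 241)
97^12 ≡ 91 (mod 241)
97^15 ≡ 64 (mod 241)
97^16 ≡ 183 (mod 241)
97^20 ≡ 225 (mod 241)
97^24 ≡ 87 (mod 241)
97^30 ≡ 240 (mod 241)
97^40 ≡ 15 (mod 241)
97^48 ≡ 98 (mod 241)
97^60 ≡ 1 (mod 241) ✓
Therefore the multiplicative order of 97 modulo 241 is 60.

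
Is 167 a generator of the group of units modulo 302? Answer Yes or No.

No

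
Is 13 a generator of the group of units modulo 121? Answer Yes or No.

Yes

φ(121) = φ(11^2) = 11·(11−1) = 110 = 2 · 5 · 11.
An element g generates (Z/121Z)^× iff g^(110/q) ≢ 1 (mod 121) for each prime q ∈ {2, 5, 11}.
13^55 ≡ 120 (mod 121)  [q = 2: ≢ 1 ✓]
13^22 ≡ 81 (mod 121)  [q = 5: ≢ 1 ✓]
13^10 ≡ 111 (mod 121)  [q = 11: ≢ 1 ✓]
Every test exponent gives a nontrivial residue, hence 13 generates the full group.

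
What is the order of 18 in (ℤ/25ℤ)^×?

4

By Lagrange's theorem, ord_25(18) divides φ(25) = φ(5^2) = 5·(5−1) = 20 = 2^2 · 5.
Divisors of 20: 1, 2, 4, 5, 10, 20.
Evaluate successive powers at the divisors of 20:
18^1 ≡ 18
18^2 ≡ 24
18^4 ≡ 1
The smallest such exponent is 4, so the order of 18 is 4.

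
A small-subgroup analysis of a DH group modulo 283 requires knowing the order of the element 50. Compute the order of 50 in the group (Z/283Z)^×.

282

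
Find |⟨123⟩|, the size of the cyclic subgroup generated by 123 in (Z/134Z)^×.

ord(123) | φ(134) = φ(2)·φ(67) = 1·66 = 66 = 2 · 3 · 11.
Divisors of 66: 1, 2, 3, 6, 11, 22, 33, 66.
Check 123^d mod 134 for each divisor in increasing order:
123^1 ≡ 123
123^2 ≡ 121
123^3 ≡ 9
123^6 ≡ 81
123^11 ≡ 37
123^22 ≡ 29
123^33 ≡ 1
So ord_134(123) = 33.

33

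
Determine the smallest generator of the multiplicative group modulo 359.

7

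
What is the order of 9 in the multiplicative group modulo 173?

ord(9) | φ(173) = 173 − 1 = 172 = 2^2 · 43.
Divisors of 172: 1, 2, 4, 43, 86, 172.
Evaluate successive powers at the divisors of 172:
9^1 ≡ 9
9^2 ≡ 81
9^4 ≡ 160
9^43 ≡ 172
9^86 ≡ 1
The smallest such exponent is 86, so the order of 9 is 86.

86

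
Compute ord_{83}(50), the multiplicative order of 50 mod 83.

82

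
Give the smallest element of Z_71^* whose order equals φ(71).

φ(71) = 71 − 1 = 70 = 2 · 5 · 7.
g is a primitive root iff g^(70/q) ≢ 1 (mod 71) for each prime q ∈ {2, 5, 7}.
g = 2: 2^35 ≡ 1 — hits 1, so not a primitive root.
g = 3: 3^35 ≡ 1 — hits 1, so not a primitive root.
g = 4: 4^35 ≡ 1 — hits 1, so not a primitive root.
g = 5: 5^35 ≡ 1 — hits 1, so not a primitive root.
g = 6: 6^35 ≡ 1 — hits 1, so not a primitive root.
g = 7: 7^35 ≡ 70; 7^14 ≡ 54; 7^10 ≡ 45 — none is 1, so 7 is a primitive root.
The smallest primitive root modulo 71 is 7.

7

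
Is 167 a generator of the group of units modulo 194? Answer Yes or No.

No

φ(194) = φ(2)·φ(97) = 1·96 = 96 = 2^5 · 3.
167 is a primitive root mod 194 iff 167^(φ(194)/q) ≢ 1 for every prime q | φ(194), i.e. q ∈ {2, 3}.
167^48 ≡ 1 (mod 194)  [q = 2: ≡ 1 ✗]
167^32 ≡ 1 (mod 194)  [q = 3: ≡ 1 ✗]
Since 167^48 ≡ 1, the order of 167 divides 48 < 96, so 167 is not a primitive root.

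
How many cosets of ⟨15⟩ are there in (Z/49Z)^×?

6

Since 15 ∈ (Z/49Z)^×, its order divides φ(49) = φ(7^2) = 7·(7−1) = 42 = 2 · 3 · 7.
Divisors of 42: 1, 2, 3, 6, 7, 14, 21, 42.
Test each divisor d:
15^1 ≡ 15 (mod 49)
15^2 ≡ 29 (mod 49)
15^3 ≡ 43 (mod 49)
15^6 ≡ 36 (mod 49)
15^7 ≡ 1 (mod 49) ✓
Thus |⟨15⟩| = ord(15) = 7.
[(Z/49Z)^× : ⟨15⟩] = 42/7 = 6.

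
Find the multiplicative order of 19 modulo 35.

6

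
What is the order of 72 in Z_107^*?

The order of 72 must divide φ(107) = 107 − 1 = 106 = 2 · 53.
Divisors of 106: 1, 2, 53, 106.
Evaluate successive powers at the divisors of 106:
72^1 ≡ 72 (mod 107)
72^2 ≡ 48 (mod 107)
72^53 ≡ 106 (mod 107)
72^106 ≡ 1 (mod 107) ✓
The smallest such exponent is 106, so the order of 72 is 106.

106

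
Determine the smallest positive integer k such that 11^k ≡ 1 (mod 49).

By Lagrange's theorem, ord_49(11) divides φ(49) = φ(7^2) = 7·(7−1) = 42 = 2 · 3 · 7.
Divisors of 42: 1, 2, 3, 6, 7, 14, 21, 42.
Evaluate successive powers at the divisors of 42:
11^1 ≡ 11 (mod 49)
11^2 ≡ 23 (mod 49)
11^3 ≡ 8 (mod 49)
11^6 ≡ 15 (mod 49)
11^7 ≡ 18 (mod 49)
11^14 ≡ 30 (mod 49)
11^21 ≡ 1 (mod 49) ✓
So ord_49(11) = 21.

21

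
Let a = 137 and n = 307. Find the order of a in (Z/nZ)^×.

Since 137 ∈ (Z/307Z)^×, its order divides φ(307) = 307 − 1 = 306 = 2 · 3^2 · 17.
Divisors of 306: 1, 2, 3, 6, 9, 17, 18, 34, 51, 102, 153, 306.
Compute 137^d (mod 307) for the divisors d until we hit 1:
137^1 ≡ 137
137^2 ≡ 42
137^3 ≡ 228
137^6 ≡ 101
137^9 ≡ 3
137^17 ≡ 139
137^18 ≡ 9
137^34 ≡ 287
137^51 ≡ 290
137^102 ≡ 289
137^153 ≡ 306
137^306 ≡ 1
Hence ord(137) = 306.

306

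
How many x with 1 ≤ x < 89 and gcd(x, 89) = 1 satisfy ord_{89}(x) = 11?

φ(89) = 89 − 1 = 88 = 2^3 · 11.
Since (Z/89Z)^× is cyclic of order 88, the number of elements of order d is φ(d) when d | 88 and 0 otherwise.
11 | 88, and φ(11) = 11 − 1 = 10.

10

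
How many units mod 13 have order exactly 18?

0

φ(13) = 13 − 1 = 12 = 2^2 · 3.
Since (Z/13Z)^× is cyclic of order 12, the number of elements of order d is φ(d) when d | 12 and 0 otherwise.
Here 12 is not a multiple of 18, so there are no elements of order 18.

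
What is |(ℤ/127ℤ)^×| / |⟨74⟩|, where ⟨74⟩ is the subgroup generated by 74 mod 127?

2

Since 74 ∈ (Z/127Z)^×, its order divides φ(127) = 127 − 1 = 126 = 2 · 3^2 · 7.
Divisors of 126: 1, 2, 3, 6, 7, 9, 14, 18, 21, 42, 63, 126.
Evaluate successive powers at the divisors of 126:
74^1 ≡ 74 (mod 127)
74^2 ≡ 15 (mod 127)
74^3 ≡ 94 (mod 127)
74^6 ≡ 73 (mod 127)
74^7 ≡ 68 (mod 127)
74^9 ≡ 4 (mod 127)
74^14 ≡ 52 (mod 127)
74^18 ≡ 16 (mod 127)
74^21 ≡ 107 (mod 127)
74^42 ≡ 19 (mod 127)
74^63 ≡ 1 (mod 127) ✓
The order of 74 is 63, so the subgroup it generates has 63 elements.
[(Z/127Z)^× : ⟨74⟩] = 126/63 = 2.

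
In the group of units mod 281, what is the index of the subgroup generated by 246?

4

By Lagrange's theorem, ord_281(246) divides φ(281) = 281 − 1 = 280 = 2^3 · 5 · 7.
Divisors of 280: 1, 2, 4, 5, 7, 8, 10, 14, 20, 28, 35, 40, 56, 70, 140, 280.
Compute 246^d (mod 281) for the divisors d until we hit 1:
246^1 ≡ 246 (mod 281)
246^2 ≡ 101 (mod 281)
246^4 ≡ 85 (mod 281)
246^5 ≡ 116 (mod 281)
246^7 ≡ 195 (mod 281)
246^8 ≡ 200 (mod 281)
246^10 ≡ 249 (mod 281)
246^14 ≡ 90 (mod 281)
246^20 ≡ 181 (mod 281)
246^28 ≡ 232 (mod 281)
246^35 ≡ 280 (mod 281)
246^40 ≡ 165 (mod 281)
246^56 ≡ 153 (mod 281)
246^70 ≡ 1 (mod 281) ✓
Thus |⟨246⟩| = ord(246) = 70.
Index = |(Z/281Z)^×| / |⟨246⟩| = 280 / 70 = 4.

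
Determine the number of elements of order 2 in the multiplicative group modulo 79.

1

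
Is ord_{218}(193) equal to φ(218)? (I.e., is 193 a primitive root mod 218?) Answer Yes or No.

No

φ(218) = φ(2)·φ(109) = 1·108 = 108 = 2^2 · 3^3.
It suffices to check that the order of 193 is not a proper divisor of 108: compute 193^(108/q) for q ∈ {2, 3}.
193^54 ≡ 1 (mod 218)  [q = 2: ≡ 1 ✗]
193^36 ≡ 45 (mod 218)  [q = 3: ≢ 1 ✓]
The check at q = 2 fails, so 193 generates a proper subgroup.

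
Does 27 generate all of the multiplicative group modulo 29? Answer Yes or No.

Yes

φ(29) = 29 − 1 = 28 = 2^2 · 7.
27 is a primitive root mod 29 iff 27^(φ(29)/q) ≢ 1 for every prime q | φ(29), i.e. q ∈ {2, 7}.
27^14 ≡ 28 (mod 29)  [q = 2: ≢ 1 ✓]
27^4 ≡ 16 (mod 29)  [q = 7: ≢ 1 ✓]
Every test exponent gives a nontrivial residue, hence 27 generates the full group.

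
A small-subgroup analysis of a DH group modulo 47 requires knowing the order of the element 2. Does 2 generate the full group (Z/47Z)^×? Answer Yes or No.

No

φ(47) = 47 − 1 = 46 = 2 · 23.
It suffices to check that the order of 2 is not a proper divisor of 46: compute 2^(46/q) for q ∈ {2, 23}.
2^23 ≡ 1 (mod 47)  [q = 2: ≡ 1 ✗]
2^2 ≡ 4 (mod 47)  [q = 23: ≢ 1 ✓]
The check at q = 2 fails, so 2 generates a proper subgroup.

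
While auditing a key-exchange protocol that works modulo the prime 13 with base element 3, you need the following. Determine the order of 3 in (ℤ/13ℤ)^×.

Since 3 ∈ (Z/13Z)^×, its order divides φ(13) = 13 − 1 = 12 = 2^2 · 3.
Divisors of 12: 1, 2, 3, 4, 6, 12.
Test each divisor d:
3^1 ≡ 3 (mod 13)
3^2 ≡ 9 (mod 13)
3^3 ≡ 1 (mod 13) ✓
Hence ord(3) = 3.

3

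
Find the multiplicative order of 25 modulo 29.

The order of 25 must divide φ(29) = 29 − 1 = 28 = 2^2 · 7.
Divisors of 28: 1, 2, 4, 7, 14, 28.
Compute 25^d (mod 29) for the divisors d until we hit 1:
25^1 ≡ 25
25^2 ≡ 16
25^4 ≡ 24
25^7 ≡ 1
The smallest such exponent is 7, so the order of 25 is 7.

7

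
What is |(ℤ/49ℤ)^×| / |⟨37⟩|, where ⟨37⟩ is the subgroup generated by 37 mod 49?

2

The order of 37 must divide φ(49) = φ(7^2) = 7·(7−1) = 42 = 2 · 3 · 7.
Divisors of 42: 1, 2, 3, 6, 7, 14, 21, 42.
Evaluate successive powers at the divisors of 42:
37^1 ≡ 37 (mod 49)
37^2 ≡ 46 (mod 49)
37^3 ≡ 36 (mod 49)
37^6 ≡ 22 (mod 49)
37^7 ≡ 30 (mod 49)
37^14 ≡ 18 (mod 49)
37^21 ≡ 1 (mod 49) ✓
The order of 37 is 21, so the subgroup it generates has 21 elements.
The index is φ(49) / ord(37) = 42 / 21 = 2.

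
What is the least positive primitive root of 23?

5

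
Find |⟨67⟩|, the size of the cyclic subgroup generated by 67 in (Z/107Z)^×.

ord(67) | φ(107) = 107 − 1 = 106 = 2 · 53.
Divisors of 106: 1, 2, 53, 106.
Test each divisor d:
67^1 ≡ 67
67^2 ≡ 102
67^53 ≡ 106
67^106 ≡ 1
Therefore the multiplicative order of 67 modulo 107 is 106.

106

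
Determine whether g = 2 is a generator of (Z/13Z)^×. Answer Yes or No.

φ(13) = 13 − 1 = 12 = 2^2 · 3.
2 is a primitive root mod 13 iff 2^(φ(13)/q) ≢ 1 for every prime q | φ(13), i.e. q ∈ {2, 3}.
2^6 ≡ 12 (mod 13)  [q = 2: ≢ 1 ✓]
2^4 ≡ 3 (mod 13)  [q = 3: ≢ 1 ✓]
Every test exponent gives a nontrivial residue, hence 2 generates the full group.

Yes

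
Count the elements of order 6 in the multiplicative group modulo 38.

φ(38) = φ(2)·φ(19) = 1·18 = 18 = 2 · 3^2.
In a cyclic group of order 18, there are φ(d) elements of order d for each divisor d of 18, and zero for non-divisors.
6 = 2 · 3 divides 18, and φ(6) = 2.

2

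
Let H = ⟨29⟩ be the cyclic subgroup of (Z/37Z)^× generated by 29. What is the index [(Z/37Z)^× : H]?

Since 29 ∈ (Z/37Z)^×, its order divides φ(37) = 37 − 1 = 36 = 2^2 · 3^2.
Divisors of 36: 1, 2, 3, 4, 6, 9, 12, 18, 36.
Test each divisor d:
29^1 ≡ 29 (mod 37)
29^2 ≡ 27 (mod 37)
29^3 ≡ 6 (mod 37)
29^4 ≡ 26 (mod 37)
29^6 ≡ 36 (mod 37)
29^9 ≡ 31 (mod 37)
29^12 ≡ 1 (mod 37) ✓
So ord_37(29) = 12, hence |⟨29⟩| = 12.
Index = |(Z/37Z)^×| / |⟨29⟩| = 36 / 12 = 3.

3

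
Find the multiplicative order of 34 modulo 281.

28

By Lagrange's theorem, ord_281(34) divides φ(281) = 281 − 1 = 280 = 2^3 · 5 · 7.
Divisors of 280: 1, 2, 4, 5, 7, 8, 10, 14, 20, 28, 35, 40, 56, 70, 140, 280.
Test each divisor d:
34^1 ≡ 34
34^2 ≡ 32
34^4 ≡ 181
34^5 ≡ 253
34^7 ≡ 228
34^8 ≡ 165
34^10 ≡ 222
34^14 ≡ 280
34^20 ≡ 109
34^28 ≡ 1
So ord_281(34) = 28.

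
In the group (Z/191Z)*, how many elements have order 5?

4

φ(191) = 191 − 1 = 190 = 2 · 5 · 19.
In a cyclic group of order 190, there are φ(d) elements of order d for each divisor d of 190, and zero for non-divisors.
5 | 190, and φ(5) = 5 − 1 = 4.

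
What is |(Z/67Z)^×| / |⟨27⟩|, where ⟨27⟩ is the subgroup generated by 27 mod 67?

By Lagrange's theorem, ord_67(27) divides φ(67) = 67 − 1 = 66 = 2 · 3 · 11.
Divisors of 66: 1, 2, 3, 6, 11, 22, 33, 66.
Test each divisor d:
27^1 ≡ 27 (mod 67)
27^2 ≡ 59 (mod 67)
27^3 ≡ 52 (mod 67)
27^6 ≡ 24 (mod 67)
27^11 ≡ 66 (mod 67)
27^22 ≡ 1 (mod 67) ✓
The order of 27 is 22, so the subgroup it generates has 22 elements.
The index is φ(67) / ord(27) = 66 / 22 = 3.

3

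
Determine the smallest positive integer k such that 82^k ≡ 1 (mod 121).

The order of 82 must divide φ(121) = φ(11^2) = 11·(11−1) = 110 = 2 · 5 · 11.
Divisors of 110: 1, 2, 5, 10, 11, 22, 55, 110.
Compute 82^d (mod 121) for the divisors d until we hit 1:
82^1 ≡ 82 (mod 121)
82^2 ≡ 69 (mod 121)
82^5 ≡ 56 (mod 121)
82^10 ≡ 111 (mod 121)
82^11 ≡ 27 (mod 121)
82^22 ≡ 3 (mod 121)
82^55 ≡ 1 (mod 121) ✓
The smallest such exponent is 55, so the order of 82 is 55.

55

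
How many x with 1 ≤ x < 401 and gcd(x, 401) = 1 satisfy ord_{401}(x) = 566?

0

φ(401) = 401 − 1 = 400 = 2^4 · 5^2.
Since (Z/401Z)^× is cyclic of order 400, the number of elements of order d is φ(d) when d | 400 and 0 otherwise.
Since 566 ∤ 400, the count is 0.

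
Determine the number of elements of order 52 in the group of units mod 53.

φ(53) = 53 − 1 = 52 = 2^2 · 13.
Since (Z/53Z)^× is cyclic of order 52, the number of elements of order d is φ(d) when d | 52 and 0 otherwise.
52 = 2^2 · 13 divides 52, and φ(52) = 24.

24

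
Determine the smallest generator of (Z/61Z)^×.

2

φ(61) = 61 − 1 = 60 = 2^2 · 3 · 5.
g is a primitive root iff g^(60/q) ≢ 1 (mod 61) for each prime q ∈ {2, 3, 5}.
g = 2: 2^30 ≡ 60; 2^20 ≡ 47; 2^12 ≡ 9 — none is 1, so 2 is a primitive root.
Hence the least primitive root of 61 is 2.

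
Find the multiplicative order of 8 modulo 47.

ord(8) | φ(47) = 47 − 1 = 46 = 2 · 23.
Divisors of 46: 1, 2, 23, 46.
Check 8^d mod 47 for each divisor in increasing order:
8^1 ≡ 8
8^2 ≡ 17
8^23 ≡ 1
Therefore the multiplicative order of 8 modulo 47 is 23.

23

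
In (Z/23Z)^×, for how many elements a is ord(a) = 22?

10

φ(23) = 23 − 1 = 22 = 2 · 11.
Since (Z/23Z)^× is cyclic of order 22, the number of elements of order d is φ(d) when d | 22 and 0 otherwise.
22 = 2 · 11 divides 22, and φ(22) = 10.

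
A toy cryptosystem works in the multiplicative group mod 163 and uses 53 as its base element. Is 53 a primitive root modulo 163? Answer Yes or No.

No

φ(163) = 163 − 1 = 162 = 2 · 3^4.
53 is a primitive root mod 163 iff 53^(φ(163)/q) ≢ 1 for every prime q | φ(163), i.e. q ∈ {2, 3}.
53^81 ≡ 1 (mod 163)  [q = 2: ≡ 1 ✗]
53^54 ≡ 1 (mod 163)  [q = 3: ≡ 1 ✗]
The check at q = 2 fails, so 53 generates a proper subgroup.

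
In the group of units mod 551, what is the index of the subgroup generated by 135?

2

The order of 135 must divide φ(551) = φ(19·29) = (19−1)·(29−1) = 18·28 = 504 = 2^3 · 3^2 · 7.
Divisors of 504: 1, 2, 3, 4, 6, 7, 8, 9, 12, 14, 18, 21, 24, 28, 36, 42, 56, 63, 72, 84, 126, 168, 252, 504.
Test each divisor d:
135^1 ≡ 135 (mod 551)
135^2 ≡ 42 (mod 551)
135^3 ≡ 160 (mod 551)
135^4 ≡ 111 (mod 551)
135^6 ≡ 254 (mod 551)
135^7 ≡ 128 (mod 551)
135^8 ≡ 199 (mod 551)
135^9 ≡ 417 (mod 551)
135^12 ≡ 49 (mod 551)
135^14 ≡ 405 (mod 551)
135^18 ≡ 324 (mod 551)
135^21 ≡ 46 (mod 551)
135^24 ≡ 197 (mod 551)
135^28 ≡ 378 (mod 551)
135^36 ≡ 286 (mod 551)
135^42 ≡ 463 (mod 551)
135^56 ≡ 175 (mod 551)
135^63 ≡ 360 (mod 551)
135^72 ≡ 248 (mod 551)
135^84 ≡ 30 (mod 551)
135^126 ≡ 115 (mod 551)
135^168 ≡ 349 (mod 551)
135^252 ≡ 1 (mod 551) ✓
The order of 135 is 252, so the subgroup it generates has 252 elements.
The index is φ(551) / ord(135) = 504 / 252 = 2.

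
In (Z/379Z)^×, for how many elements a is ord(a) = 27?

φ(379) = 379 − 1 = 378 = 2 · 3^3 · 7.
(Z/379Z)^× is cyclic (|G| = 378); a cyclic group of order m has exactly φ(d) elements of each order d | m, and none otherwise.
27 = 3^3 divides 378, and φ(27) = 18.

18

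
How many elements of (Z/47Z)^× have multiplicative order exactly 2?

1

φ(47) = 47 − 1 = 46 = 2 · 23.
Since (Z/47Z)^× is cyclic of order 46, the number of elements of order d is φ(d) when d | 46 and 0 otherwise.
2 | 46, and φ(2) = 2 − 1 = 1.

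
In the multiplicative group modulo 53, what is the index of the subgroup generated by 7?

The order of 7 must divide φ(53) = 53 − 1 = 52 = 2^2 · 13.
Divisors of 52: 1, 2, 4, 13, 26, 52.
Check 7^d mod 53 for each divisor in increasing order:
7^1 ≡ 7
7^2 ≡ 49
7^4 ≡ 16
7^13 ≡ 52
7^26 ≡ 1
Thus |⟨7⟩| = ord(7) = 26.
Index = |(Z/53Z)^×| / |⟨7⟩| = 52 / 26 = 2.

2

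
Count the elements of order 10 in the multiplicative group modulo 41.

φ(41) = 41 − 1 = 40 = 2^3 · 5.
Since (Z/41Z)^× is cyclic of order 40, the number of elements of order d is φ(d) when d | 40 and 0 otherwise.
10 = 2 · 5 divides 40, and φ(10) = 4.

4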